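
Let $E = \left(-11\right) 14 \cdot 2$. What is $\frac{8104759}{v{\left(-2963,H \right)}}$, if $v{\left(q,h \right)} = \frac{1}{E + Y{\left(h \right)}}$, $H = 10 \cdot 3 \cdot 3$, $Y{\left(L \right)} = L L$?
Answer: $63152282128$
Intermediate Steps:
$Y{\left(L \right)} = L^{2}$
$E = -308$ ($E = \left(-154\right) 2 = -308$)
$H = 90$ ($H = 30 \cdot 3 = 90$)
$v{\left(q,h \right)} = \frac{1}{-308 + h^{2}}$
$\frac{8104759}{v{\left(-2963,H \right)}} = \frac{8104759}{\frac{1}{-308 + 90^{2}}} = \frac{8104759}{\frac{1}{-308 + 8100}} = \frac{8104759}{\frac{1}{7792}} = 8104759 \frac{1}{\frac{1}{7792}} = 8104759 \cdot 7792 = 63152282128$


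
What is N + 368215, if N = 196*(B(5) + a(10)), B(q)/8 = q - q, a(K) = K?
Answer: 370175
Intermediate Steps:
B(q) = 0 (B(q) = 8*(q - q) = 8*0 = 0)
N = 1960 (N = 196*(0 + 10) = 196*10 = 1960)
N + 368215 = 1960 + 368215 = 370175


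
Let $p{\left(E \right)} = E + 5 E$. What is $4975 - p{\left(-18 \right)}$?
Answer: $5083$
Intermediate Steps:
$p{\left(E \right)} = 6 E$
$4975 - p{\left(-18 \right)} = 4975 - 6 \left(-18\right) = 4975 - -108 = 4975 + 108 = 5083$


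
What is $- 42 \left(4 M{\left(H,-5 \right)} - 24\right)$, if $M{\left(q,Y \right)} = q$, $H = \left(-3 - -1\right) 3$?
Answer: $2016$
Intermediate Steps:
$H = -6$ ($H = \left(-3 + 1\right) 3 = \left(-2\right) 3 = -6$)
$- 42 \left(4 M{\left(H,-5 \right)} - 24\right) = - 42 \left(4 \left(-6\right) - 24\right) = - 42 \left(-24 - 24\right) = \left(-42\right) \left(-48\right) = 2016$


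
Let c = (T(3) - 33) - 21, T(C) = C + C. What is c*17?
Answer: -816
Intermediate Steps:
T(C) = 2*C
c = -48 (c = (2*3 - 33) - 21 = (6 - 33) - 21 = -27 - 21 = -48)
c*17 = -48*17 = -816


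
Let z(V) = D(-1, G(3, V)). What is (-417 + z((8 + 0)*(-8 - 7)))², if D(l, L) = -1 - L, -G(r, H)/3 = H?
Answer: 605284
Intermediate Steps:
G(r, H) = -3*H
z(V) = -1 + 3*V (z(V) = -1 - (-3)*V = -1 + 3*V)
(-417 + z((8 + 0)*(-8 - 7)))² = (-417 + (-1 + 3*((8 + 0)*(-8 - 7))))² = (-417 + (-1 + 3*(8*(-15))))² = (-417 + (-1 + 3*(-120)))² = (-417 + (-1 - 360))² = (-417 - 361)² = (-778)² = 605284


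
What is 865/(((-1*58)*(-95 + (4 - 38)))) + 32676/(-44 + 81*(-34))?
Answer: -121030781/10467318 ≈ -11.563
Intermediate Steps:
865/(((-1*58)*(-95 + (4 - 38)))) + 32676/(-44 + 81*(-34)) = 865/((-58*(-95 - 34))) + 32676/(-44 - 2754) = 865/((-58*(-129))) + 32676/(-2798) = 865/7482 + 32676*(-1/2798) = 865*(1/7482) - 16338/1399 = 865/7482 - 16338/1399 = -121030781/10467318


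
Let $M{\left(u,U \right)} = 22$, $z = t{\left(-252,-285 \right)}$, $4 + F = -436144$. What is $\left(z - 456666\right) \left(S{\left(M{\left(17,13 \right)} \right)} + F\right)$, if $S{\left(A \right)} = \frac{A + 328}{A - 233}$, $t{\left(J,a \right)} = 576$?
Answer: $\frac{41972858050020}{211} \approx 1.9892 \cdot 10^{11}$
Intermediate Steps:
$F = -436148$ ($F = -4 - 436144 = -436148$)
$z = 576$
$S{\left(A \right)} = \frac{328 + A}{-233 + A}$
$\left(z - 456666\right) \left(S{\left(M{\left(17,13 \right)} \right)} + F\right) = \left(576 - 456666\right) \left(\frac{328 + 22}{-233 + 22} - 436148\right) = - 456090 \left(\frac{1}{-211} \cdot 350 - 436148\right) = - 456090 \left(\left(- \frac{1}{211}\right) 350 - 436148\right) = - 456090 \left(- \frac{350}{211} - 436148\right) = \left(-456090\right) \left(- \frac{92027578}{211}\right) = \frac{41972858050020}{211}$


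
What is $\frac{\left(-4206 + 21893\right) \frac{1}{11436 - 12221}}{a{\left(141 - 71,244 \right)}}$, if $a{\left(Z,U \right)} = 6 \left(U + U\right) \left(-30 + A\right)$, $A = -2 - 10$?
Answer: $\frac{17687}{96536160} \approx 0.00018322$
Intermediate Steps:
$A = -12$
$a{\left(Z,U \right)} = - 504 U$ ($a{\left(Z,U \right)} = 6 \left(U + U\right) \left(-30 - 12\right) = 6 \cdot 2 U \left(-42\right) = 6 \left(- 84 U\right) = - 504 U$)
$\frac{\left(-4206 + 21893\right) \frac{1}{11436 - 12221}}{a{\left(141 - 71,244 \right)}} = \frac{\left(-4206 + 21893\right) \frac{1}{11436 - 12221}}{\left(-504\right) 244} = \frac{17687 \frac{1}{-785}}{-122976} = 17687 \left(- \frac{1}{785}\right) \left(- \frac{1}{122976}\right) = \left(- \frac{17687}{785}\right) \left(- \frac{1}{122976}\right) = \frac{17687}{96536160}$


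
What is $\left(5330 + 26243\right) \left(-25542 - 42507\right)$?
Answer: $-2148511077$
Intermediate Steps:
$\left(5330 + 26243\right) \left(-25542 - 42507\right) = 31573 \left(-68049\right) = -2148511077$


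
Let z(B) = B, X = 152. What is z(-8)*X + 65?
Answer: -1151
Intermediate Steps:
z(-8)*X + 65 = -8*152 + 65 = -1216 + 65 = -1151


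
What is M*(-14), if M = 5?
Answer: -70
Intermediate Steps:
M*(-14) = 5*(-14) = -70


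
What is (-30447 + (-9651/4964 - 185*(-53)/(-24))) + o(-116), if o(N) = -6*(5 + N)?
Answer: -899223215/29784 ≈ -30192.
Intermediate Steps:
o(N) = -30 - 6*N
(-30447 + (-9651/4964 - 185*(-53)/(-24))) + o(-116) = (-30447 + (-9651/4964 - 185*(-53)/(-24))) + (-30 - 6*(-116)) = (-30447 + (-9651*1/4964 + 9805*(-1/24))) + (-30 + 696) = (-30447 + (-9651/4964 - 9805/24)) + 666 = (-30447 - 12225911/29784) + 666 = -919059359/29784 + 666 = -899223215/29784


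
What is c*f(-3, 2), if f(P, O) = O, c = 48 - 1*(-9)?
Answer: 114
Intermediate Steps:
c = 57 (c = 48 + 9 = 57)
c*f(-3, 2) = 57*2 = 114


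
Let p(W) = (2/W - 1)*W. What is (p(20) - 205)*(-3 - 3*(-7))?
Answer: -4014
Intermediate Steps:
p(W) = W*(-1 + 2/W) (p(W) = (-1 + 2/W)*W = W*(-1 + 2/W))
(p(20) - 205)*(-3 - 3*(-7)) = ((2 - 1*20) - 205)*(-3 - 3*(-7)) = ((2 - 20) - 205)*(-3 + 21) = (-18 - 205)*18 = -223*18 = -4014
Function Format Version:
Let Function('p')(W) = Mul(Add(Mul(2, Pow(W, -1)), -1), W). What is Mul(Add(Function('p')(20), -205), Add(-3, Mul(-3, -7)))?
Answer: -4014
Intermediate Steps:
Function('p')(W) = Mul(W, Add(-1, Mul(2, Pow(W, -1)))) (Function('p')(W) = Mul(Add(-1, Mul(2, Pow(W, -1))), W) = Mul(W, Add(-1, Mul(2, Pow(W, -1)))))
Mul(Add(Function('p')(20), -205), Add(-3, Mul(-3, -7))) = Mul(Add(Add(2, Mul(-1, 20)), -205), Add(-3, Mul(-3, -7))) = Mul(Add(Add(2, -20), -205), Add(-3, 21)) = Mul(Add(-18, -205), 18) = Mul(-223, 18) = -4014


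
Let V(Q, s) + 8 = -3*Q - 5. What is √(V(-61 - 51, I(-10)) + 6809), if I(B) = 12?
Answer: 2*√1783 ≈ 84.451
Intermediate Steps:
V(Q, s) = -13 - 3*Q (V(Q, s) = -8 + (-3*Q - 5) = -8 + (-5 - 3*Q) = -13 - 3*Q)
√(V(-61 - 51, I(-10)) + 6809) = √((-13 - 3*(-61 - 51)) + 6809) = √((-13 - 3*(-112)) + 6809) = √((-13 + 336) + 6809) = √(323 + 6809) = √7132 = 2*√1783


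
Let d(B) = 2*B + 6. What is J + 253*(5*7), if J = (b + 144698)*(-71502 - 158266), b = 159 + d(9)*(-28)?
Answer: -33129090225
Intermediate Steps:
d(B) = 6 + 2*B
b = -513 (b = 159 + (6 + 2*9)*(-28) = 159 + (6 + 18)*(-28) = 159 + 24*(-28) = 159 - 672 = -513)
J = -33129099080 (J = (-513 + 144698)*(-71502 - 158266) = 144185*(-229768) = -33129099080)
J + 253*(5*7) = -33129099080 + 253*(5*7) = -33129099080 + 253*35 = -33129099080 + 8855 = -33129090225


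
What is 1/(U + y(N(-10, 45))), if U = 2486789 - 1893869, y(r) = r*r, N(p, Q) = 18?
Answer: 1/593244 ≈ 1.6856e-6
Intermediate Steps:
y(r) = r²
U = 592920
1/(U + y(N(-10, 45))) = 1/(592920 + 18²) = 1/(592920 + 324) = 1/593244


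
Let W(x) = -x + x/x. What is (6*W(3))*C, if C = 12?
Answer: -144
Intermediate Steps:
W(x) = 1 - x (W(x) = -x + 1 = 1 - x)
(6*W(3))*C = (6*(1 - 1*3))*12 = (6*(1 - 3))*12 = (6*(-2))*12 = -12*12 = -144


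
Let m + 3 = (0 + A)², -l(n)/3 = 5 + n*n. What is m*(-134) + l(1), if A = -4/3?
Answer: 1312/9 ≈ 145.78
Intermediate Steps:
A = -4/3 (A = -4*⅓ = -4/3 ≈ -1.3333)
l(n) = -15 - 3*n² (l(n) = -3*(5 + n*n) = -3*(5 + n²) = -15 - 3*n²)
m = -11/9 (m = -3 + (0 - 4/3)² = -3 + (-4/3)² = -3 + 16/9 = -11/9 ≈ -1.2222)
m*(-134) + l(1) = -11/9*(-134) + (-15 - 3*1²) = 1474/9 + (-15 - 3*1) = 1474/9 + (-15 - 3) = 1474/9 - 18 = 1312/9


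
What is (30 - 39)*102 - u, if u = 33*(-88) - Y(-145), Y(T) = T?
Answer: 1841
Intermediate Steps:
u = -2759 (u = 33*(-88) - 1*(-145) = -2904 + 145 = -2759)
(30 - 39)*102 - u = (30 - 39)*102 - 1*(-2759) = -9*102 + 2759 = -918 + 2759 = 1841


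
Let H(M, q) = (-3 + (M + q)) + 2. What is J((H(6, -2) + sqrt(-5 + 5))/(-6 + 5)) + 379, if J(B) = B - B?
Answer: 379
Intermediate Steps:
H(M, q) = -1 + M + q (H(M, q) = (-3 + M + q) + 2 = -1 + M + q)
J(B) = 0
J((H(6, -2) + sqrt(-5 + 5))/(-6 + 5)) + 379 = 0 + 379 = 379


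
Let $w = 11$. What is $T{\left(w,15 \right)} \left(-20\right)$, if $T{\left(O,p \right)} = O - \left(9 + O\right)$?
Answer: $180$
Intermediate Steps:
$T{\left(O,p \right)} = -9$
$T{\left(w,15 \right)} \left(-20\right) = \left(-9\right) \left(-20\right) = 180$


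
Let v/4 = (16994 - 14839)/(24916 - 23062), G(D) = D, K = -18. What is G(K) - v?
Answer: -20996/927 ≈ -22.649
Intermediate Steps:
v = 4310/927 (v = 4*((16994 - 14839)/(24916 - 23062)) = 4*(2155/1854) = 4310/927 ≈ 4.6494)
G(K) - v = -18 - 1*4310/927 = -18 - 4310/927 = -20996/927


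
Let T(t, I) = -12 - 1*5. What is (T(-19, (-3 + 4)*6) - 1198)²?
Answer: 1476225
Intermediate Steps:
T(t, I) = -17 (T(t, I) = -12 - 5 = -17)
(T(-19, (-3 + 4)*6) - 1198)² = (-17 - 1198)² = (-1215)² = 1476225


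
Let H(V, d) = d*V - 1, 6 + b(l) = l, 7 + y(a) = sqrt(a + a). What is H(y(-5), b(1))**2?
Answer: 906 - 340*I*sqrt(10) ≈ 906.0 - 1075.2*I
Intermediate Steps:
y(a) = -7 + sqrt(2)*sqrt(a) (y(a) = -7 + sqrt(a + a) = -7 + sqrt(2*a) = -7 + sqrt(2)*sqrt(a))
b(l) = -6 + l
H(V, d) = -1 + V*d (H(V, d) = V*d - 1 = -1 + V*d)
H(y(-5), b(1))**2 = (-1 + (-7 + sqrt(2)*sqrt(-5))*(-6 + 1))**2 = (-1 + (-7 + sqrt(2)*(I*sqrt(5)))*(-5))**2 = (-1 + (-7 + I*sqrt(10))*(-5))**2 = (-1 + (35 - 5*I*sqrt(10)))**2 = (34 - 5*I*sqrt(10))**2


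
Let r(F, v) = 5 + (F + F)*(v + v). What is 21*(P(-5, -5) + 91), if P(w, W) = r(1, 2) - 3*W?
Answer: 2499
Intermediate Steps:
r(F, v) = 5 + 4*F*v (r(F, v) = 5 + (2*F)*(2*v) = 5 + 4*F*v)
P(w, W) = 13 - 3*W (P(w, W) = (5 + 4*1*2) - 3*W = (5 + 8) - 3*W = 13 - 3*W)
21*(P(-5, -5) + 91) = 21*((13 - 3*(-5)) + 91) = 21*((13 + 15) + 91) = 21*(28 + 91) = 21*119 = 2499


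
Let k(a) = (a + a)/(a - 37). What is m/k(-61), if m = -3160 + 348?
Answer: -137788/61 ≈ -2258.8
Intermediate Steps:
m = -2812
k(a) = 2*a/(-37 + a) (k(a) = (2*a)/(-37 + a) = 2*a/(-37 + a))
m/k(-61) = -2812/(2*(-61)/(-37 - 61)) = -2812/(2*(-61)/(-98)) = -2812/(2*(-61)*(-1/98)) = -2812/61/49 = -2812*49/61 = -137788/61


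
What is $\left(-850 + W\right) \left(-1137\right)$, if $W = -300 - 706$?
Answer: $2110272$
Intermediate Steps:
$W = -1006$
$\left(-850 + W\right) \left(-1137\right) = \left(-850 - 1006\right) \left(-1137\right) = \left(-1856\right) \left(-1137\right) = 2110272$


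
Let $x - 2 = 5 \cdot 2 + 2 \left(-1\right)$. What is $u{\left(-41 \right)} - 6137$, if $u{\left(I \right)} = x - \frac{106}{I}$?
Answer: $- \frac{251101}{41} \approx -6124.4$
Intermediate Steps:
$x = 10$ ($x = 2 + \left(5 \cdot 2 + 2 \left(-1\right)\right) = 2 + \left(10 - 2\right) = 2 + 8 = 10$)
$u{\left(I \right)} = 10 - \frac{106}{I}$
$u{\left(-41 \right)} - 6137 = \left(10 - \frac{106}{-41}\right) - 6137 = \left(10 - - \frac{106}{41}\right) - 6137 = \left(10 + \frac{106}{41}\right) - 6137 = \frac{516}{41} - 6137 = - \frac{251101}{41}$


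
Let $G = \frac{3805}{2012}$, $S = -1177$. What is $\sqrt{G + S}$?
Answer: $\frac{109 i \sqrt{100097}}{1006} \approx 34.28 i$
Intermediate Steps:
$G = \frac{3805}{2012}$ ($G = 3805 \cdot \frac{1}{2012} = \frac{3805}{2012} \approx 1.8912$)
$\sqrt{G + S} = \sqrt{\frac{3805}{2012} - 1177} = \sqrt{- \frac{2364319}{2012}} = \frac{109 i \sqrt{100097}}{1006}$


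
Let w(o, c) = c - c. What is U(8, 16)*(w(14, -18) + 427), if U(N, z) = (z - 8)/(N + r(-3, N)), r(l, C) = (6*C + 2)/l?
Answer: -5124/13 ≈ -394.15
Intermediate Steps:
r(l, C) = (2 + 6*C)/l
U(N, z) = (-8 + z)/(-2/3 - N) (U(N, z) = (z - 8)/(N + 2*(1 + 3*N)/(-3)) = (-8 + z)/(N + 2*(-1/3)*(1 + 3*N)) = (-8 + z)/(N + (-2/3 - 2*N)) = (-8 + z)/(-2/3 - N))
w(o, c) = 0
U(8, 16)*(w(14, -18) + 427) = (3*(8 - 1*16)/(2 + 3*8))*(0 + 427) = (3*(8 - 16)/(2 + 24))*427 = (3*(-8)/26)*427 = (3*(1/26)*(-8))*427 = -12/13*427 = -5124/13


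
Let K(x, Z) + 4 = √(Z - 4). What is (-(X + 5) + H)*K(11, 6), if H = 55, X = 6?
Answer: -176 + 44*√2 ≈ -113.77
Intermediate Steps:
K(x, Z) = -4 + √(-4 + Z) (K(x, Z) = -4 + √(Z - 4) = -4 + √(-4 + Z))
(-(X + 5) + H)*K(11, 6) = (-(6 + 5) + 55)*(-4 + √(-4 + 6)) = (-1*11 + 55)*(-4 + √2) = (-11 + 55)*(-4 + √2) = 44*(-4 + √2) = -176 + 44*√2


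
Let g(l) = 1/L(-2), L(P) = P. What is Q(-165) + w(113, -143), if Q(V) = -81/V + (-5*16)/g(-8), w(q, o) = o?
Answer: 962/55 ≈ 17.491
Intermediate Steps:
g(l) = -1/2 (g(l) = 1/(-2) = -1/2)
Q(V) = 160 - 81/V (Q(V) = -81/V + (-5*16)/(-1/2) = -81/V - 80*(-2) = -81/V + 160 = 160 - 81/V)
Q(-165) + w(113, -143) = (160 - 81/(-165)) - 143 = (160 - 81*(-1/165)) - 143 = (160 + 27/55) - 143 = 8827/55 - 143 = 962/55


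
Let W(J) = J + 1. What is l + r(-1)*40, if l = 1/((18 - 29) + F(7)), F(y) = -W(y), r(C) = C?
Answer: -761/19 ≈ -40.053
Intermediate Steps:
W(J) = 1 + J
F(y) = -1 - y (F(y) = -(1 + y) = -1 - y)
l = -1/19 (l = 1/((18 - 29) + (-1 - 1*7)) = 1/(-11 + (-1 - 7)) = 1/(-11 - 8) = 1/(-19) = -1/19 ≈ -0.052632)
l + r(-1)*40 = -1/19 - 1*40 = -1/19 - 40 = -761/19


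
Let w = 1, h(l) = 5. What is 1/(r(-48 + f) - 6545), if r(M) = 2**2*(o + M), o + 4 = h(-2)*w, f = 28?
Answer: -1/6621 ≈ -0.00015103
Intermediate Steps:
o = 1 (o = -4 + 5*1 = -4 + 5 = 1)
r(M) = 4 + 4*M (r(M) = 2**2*(1 + M) = 4*(1 + M) = 4 + 4*M)
1/(r(-48 + f) - 6545) = 1/((4 + 4*(-48 + 28)) - 6545) = 1/((4 + 4*(-20)) - 6545) = 1/((4 - 80) - 6545) = 1/(-76 - 6545) = 1/(-6621) = -1/6621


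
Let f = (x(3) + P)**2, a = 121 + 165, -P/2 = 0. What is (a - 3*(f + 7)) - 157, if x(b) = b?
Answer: 81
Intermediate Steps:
P = 0 (P = -2*0 = 0)
a = 286
f = 9 (f = (3 + 0)**2 = 3**2 = 9)
(a - 3*(f + 7)) - 157 = (286 - 3*(9 + 7)) - 157 = (286 - 3*16) - 157 = (286 - 48) - 157 = 238 - 157 = 81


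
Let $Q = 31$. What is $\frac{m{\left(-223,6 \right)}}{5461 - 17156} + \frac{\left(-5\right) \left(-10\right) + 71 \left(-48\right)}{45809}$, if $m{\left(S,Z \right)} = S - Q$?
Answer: $- \frac{27636324}{535736255} \approx -0.051586$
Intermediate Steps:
$m{\left(S,Z \right)} = -31 + S$ ($m{\left(S,Z \right)} = S - 31 = -31 + S$)
$\frac{m{\left(-223,6 \right)}}{5461 - 17156} + \frac{\left(-5\right) \left(-10\right) + 71 \left(-48\right)}{45809} = \frac{-31 - 223}{5461 - 17156} + \frac{\left(-5\right) \left(-10\right) + 71 \left(-48\right)}{45809} = - \frac{254}{-11695} + \left(50 - 3408\right) \frac{1}{45809} = \left(-254\right) \left(- \frac{1}{11695}\right) - \frac{3358}{45809} = \frac{254}{11695} - \frac{3358}{45809} = - \frac{27636324}{535736255}$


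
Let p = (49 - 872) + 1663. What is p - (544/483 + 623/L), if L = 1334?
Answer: 23487125/28014 ≈ 838.41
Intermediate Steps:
p = 840 (p = -823 + 1663 = 840)
p - (544/483 + 623/L) = 840 - (544/483 + 623/1334) = 840 - 1*44635/28014 = 840 - 44635/28014 = 23487125/28014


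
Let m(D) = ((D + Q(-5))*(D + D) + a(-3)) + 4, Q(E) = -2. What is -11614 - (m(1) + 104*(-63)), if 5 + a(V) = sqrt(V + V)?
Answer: -5059 - I*sqrt(6) ≈ -5059.0 - 2.4495*I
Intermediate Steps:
a(V) = -5 + sqrt(2)*sqrt(V) (a(V) = -5 + sqrt(V + V) = -5 + sqrt(2*V) = -5 + sqrt(2)*sqrt(V))
m(D) = -1 + I*sqrt(6) + 2*D*(-2 + D) (m(D) = ((D - 2)*(D + D) + (-5 + sqrt(2)*sqrt(-3))) + 4 = ((-2 + D)*(2*D) + (-5 + sqrt(2)*(I*sqrt(3)))) + 4 = (2*D*(-2 + D) + (-5 + I*sqrt(6))) + 4 = (-5 + I*sqrt(6) + 2*D*(-2 + D)) + 4 = -1 + I*sqrt(6) + 2*D*(-2 + D))
-11614 - (m(1) + 104*(-63)) = -11614 - ((-1 - 4*1 + 2*1**2 + I*sqrt(6)) + 104*(-63)) = -11614 - ((-1 - 4 + 2*1 + I*sqrt(6)) - 6552) = -11614 - ((-1 - 4 + 2 + I*sqrt(6)) - 6552) = -11614 - ((-3 + I*sqrt(6)) - 6552) = -11614 - (-6555 + I*sqrt(6)) = -11614 + (6555 - I*sqrt(6)) = -5059 - I*sqrt(6)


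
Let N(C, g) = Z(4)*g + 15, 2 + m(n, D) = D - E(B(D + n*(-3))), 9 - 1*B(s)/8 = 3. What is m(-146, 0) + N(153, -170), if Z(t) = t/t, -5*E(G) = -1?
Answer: -786/5 ≈ -157.20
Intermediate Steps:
B(s) = 48 (B(s) = 72 - 8*3 = 72 - 24 = 48)
E(G) = ⅕ (E(G) = -⅕*(-1) = ⅕)
Z(t) = 1
m(n, D) = -11/5 + D (m(n, D) = -2 + (D - 1*⅕) = -2 + (D - ⅕) = -2 + (-⅕ + D) = -11/5 + D)
N(C, g) = 15 + g (N(C, g) = 1*g + 15 = g + 15 = 15 + g)
m(-146, 0) + N(153, -170) = (-11/5 + 0) + (15 - 170) = -11/5 - 155 = -786/5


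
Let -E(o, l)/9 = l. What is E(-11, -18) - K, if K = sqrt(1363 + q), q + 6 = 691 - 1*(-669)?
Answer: 162 - sqrt(2717) ≈ 109.88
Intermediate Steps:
E(o, l) = -9*l
q = 1354 (q = -6 + (691 - 1*(-669)) = -6 + (691 + 669) = -6 + 1360 = 1354)
K = sqrt(2717) (K = sqrt(1363 + 1354) = sqrt(2717) ≈ 52.125)
E(-11, -18) - K = -9*(-18) - sqrt(2717) = 162 - sqrt(2717)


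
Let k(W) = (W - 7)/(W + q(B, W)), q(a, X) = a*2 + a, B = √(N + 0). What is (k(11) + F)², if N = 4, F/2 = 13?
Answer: 198916/289 ≈ 688.29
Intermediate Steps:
F = 26 (F = 2*13 = 26)
B = 2 (B = √(4 + 0) = √4 = 2)
q(a, X) = 3*a (q(a, X) = 2*a + a = 3*a)
k(W) = (-7 + W)/(6 + W) (k(W) = (W - 7)/(W + 3*2) = (-7 + W)/(W + 6) = (-7 + W)/(6 + W))
(k(11) + F)² = ((-7 + 11)/(6 + 11) + 26)² = (4/17 + 26)² = (446/17)² = 198916/289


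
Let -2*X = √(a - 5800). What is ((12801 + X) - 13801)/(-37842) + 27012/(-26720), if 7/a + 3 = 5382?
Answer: -124433513/126392280 + I*√167815080147/407104236 ≈ -0.9845 + 0.0010063*I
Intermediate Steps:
a = 7/5379 (a = 7/(-3 + 5382) = 7/5379 ≈ 0.0013014)
X = -I*√167815080147/10758 (X = -√(7/5379 - 5800)/2 = -I*√167815080147/10758 ≈ -38.079*I)
((12801 + X) - 13801)/(-37842) + 27012/(-26720) = ((12801 - I*√167815080147/10758) - 13801)/(-37842) + 27012/(-26720) = (-1000 - I*√167815080147/10758)*(-1/37842) + 27012*(-1/26720) = (500/18921 + I*√167815080147/407104236) - 6753/6680 = -124433513/126392280 + I*√167815080147/407104236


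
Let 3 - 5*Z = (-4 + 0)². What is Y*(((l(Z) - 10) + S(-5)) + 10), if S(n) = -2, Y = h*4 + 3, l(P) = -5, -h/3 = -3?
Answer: -273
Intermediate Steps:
Z = -13/5 (Z = ⅗ - (-4 + 0)²/5 = ⅗ - ⅕*(-4)² = ⅗ - ⅕*16 = ⅗ - 16/5 = -13/5 ≈ -2.6000)
h = 9 (h = -3*(-3) = 9)
Y = 39 (Y = 9*4 + 3 = 36 + 3 = 39)
Y*(((l(Z) - 10) + S(-5)) + 10) = 39*(((-5 - 10) - 2) + 10) = 39*((-15 - 2) + 10) = 39*(-17 + 10) = 39*(-7) = -273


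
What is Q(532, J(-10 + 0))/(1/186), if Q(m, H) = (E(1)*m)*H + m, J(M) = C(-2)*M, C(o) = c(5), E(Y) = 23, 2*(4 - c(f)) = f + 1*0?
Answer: -34039488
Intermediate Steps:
c(f) = 4 - f/2 (c(f) = 4 - (f + 1*0)/2 = 4 - (f + 0)/2 = 4 - f/2)
C(o) = 3/2 (C(o) = 4 - ½*5 = 4 - 5/2 = 3/2)
J(M) = 3*M/2
Q(m, H) = m + 23*H*m (Q(m, H) = (23*m)*H + m = 23*H*m + m = m + 23*H*m)
Q(532, J(-10 + 0))/(1/186) = (532*(1 + 23*(3*(-10 + 0)/2)))/(1/186) = (532*(1 + 23*((3/2)*(-10))))/(1/186) = (532*(1 + 23*(-15)))*186 = (532*(1 - 345))*186 = (532*(-344))*186 = -183008*186 = -34039488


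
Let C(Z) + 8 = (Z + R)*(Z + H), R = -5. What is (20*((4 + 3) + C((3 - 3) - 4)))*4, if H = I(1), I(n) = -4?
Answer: 5680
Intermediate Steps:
H = -4
C(Z) = -8 + (-5 + Z)*(-4 + Z) (C(Z) = -8 + (Z - 5)*(Z - 4) = -8 + (-5 + Z)*(-4 + Z))
(20*((4 + 3) + C((3 - 3) - 4)))*4 = (20*((4 + 3) + (12 + ((3 - 3) - 4)² - 9*((3 - 3) - 4))))*4 = (20*(7 + (12 + (0 - 4)² - 9*(0 - 4))))*4 = (20*(7 + (12 + (-4)² - 9*(-4))))*4 = (20*(7 + (12 + 16 + 36)))*4 = (20*(7 + 64))*4 = (20*71)*4 = 1420*4 = 5680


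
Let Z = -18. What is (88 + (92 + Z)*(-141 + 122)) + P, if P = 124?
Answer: -1194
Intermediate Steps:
(88 + (92 + Z)*(-141 + 122)) + P = (88 + (92 - 18)*(-141 + 122)) + 124 = (88 + 74*(-19)) + 124 = (88 - 1406) + 124 = -1318 + 124 = -1194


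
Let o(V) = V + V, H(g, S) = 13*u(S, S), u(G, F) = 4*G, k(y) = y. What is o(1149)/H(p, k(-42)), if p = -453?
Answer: -383/364 ≈ -1.0522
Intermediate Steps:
H(g, S) = 52*S (H(g, S) = 13*(4*S) = 52*S)
o(V) = 2*V
o(1149)/H(p, k(-42)) = (2*1149)/((52*(-42))) = 2298/(-2184) = 2298*(-1/2184) = -383/364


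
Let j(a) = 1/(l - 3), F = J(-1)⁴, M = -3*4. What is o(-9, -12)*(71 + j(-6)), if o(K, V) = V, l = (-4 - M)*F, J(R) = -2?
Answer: -106512/125 ≈ -852.10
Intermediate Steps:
M = -12
F = 16 (F = (-2)⁴ = 16)
l = 128 (l = (-4 - 1*(-12))*16 = (-4 + 12)*16 = 8*16 = 128)
j(a) = 1/125 (j(a) = 1/(128 - 3) = 1/125)
o(-9, -12)*(71 + j(-6)) = -12*(71 + 1/125) = -12*8876/125 = -106512/125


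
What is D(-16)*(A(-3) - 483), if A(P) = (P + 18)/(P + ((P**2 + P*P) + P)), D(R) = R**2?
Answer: -123328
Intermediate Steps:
A(P) = (18 + P)/(2*P + 2*P**2) (A(P) = (18 + P)/(P + ((P**2 + P**2) + P)) = (18 + P)/(P + (2*P**2 + P)) = (18 + P)/(P + (P + 2*P**2)) = (18 + P)/(2*P + 2*P**2))
D(-16)*(A(-3) - 483) = (-16)**2*((1/2)*(18 - 3)/(-3*(1 - 3)) - 483) = 256*((1/2)*(-1/3)*15/(-2) - 483) = 256*((1/2)*(-1/3)*(-1/2)*15 - 483) = 256*(5/4 - 483) = 256*(-1927/4) = -123328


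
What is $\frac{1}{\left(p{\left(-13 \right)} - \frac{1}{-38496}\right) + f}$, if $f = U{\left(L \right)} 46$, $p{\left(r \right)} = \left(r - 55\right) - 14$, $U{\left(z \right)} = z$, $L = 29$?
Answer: $\frac{38496}{48196993} \approx 0.00079872$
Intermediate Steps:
$p{\left(r \right)} = -69 + r$ ($p{\left(r \right)} = \left(-55 + r\right) - 14 = -69 + r$)
$f = 1334$ ($f = 29 \cdot 46 = 1334$)
$\frac{1}{\left(p{\left(-13 \right)} - \frac{1}{-38496}\right) + f} = \frac{1}{\left(\left(-69 - 13\right) - \frac{1}{-38496}\right) + 1334} = \frac{1}{\left(-82 - - \frac{1}{38496}\right) + 1334} = \frac{1}{\left(-82 + \frac{1}{38496}\right) + 1334} = \frac{1}{- \frac{3156671}{38496} + 1334} = \frac{1}{\frac{48196993}{38496}} = \frac{38496}{48196993}$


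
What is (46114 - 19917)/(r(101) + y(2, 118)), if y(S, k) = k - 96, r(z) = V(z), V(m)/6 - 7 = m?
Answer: 391/10 ≈ 39.100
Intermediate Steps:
V(m) = 42 + 6*m
r(z) = 42 + 6*z
y(S, k) = -96 + k
(46114 - 19917)/(r(101) + y(2, 118)) = (46114 - 19917)/((42 + 6*101) + (-96 + 118)) = 26197/((42 + 606) + 22) = 26197/(648 + 22) = 26197/670 = 26197*(1/670) = 391/10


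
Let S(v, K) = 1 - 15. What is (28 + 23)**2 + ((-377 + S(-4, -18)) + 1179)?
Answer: 3389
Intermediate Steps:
S(v, K) = -14
(28 + 23)**2 + ((-377 + S(-4, -18)) + 1179) = (28 + 23)**2 + ((-377 - 14) + 1179) = 51**2 + (-391 + 1179) = 2601 + 788 = 3389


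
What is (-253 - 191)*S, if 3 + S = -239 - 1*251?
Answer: 218892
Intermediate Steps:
S = -493 (S = -3 + (-239 - 1*251) = -3 + (-239 - 251) = -3 - 490 = -493)
(-253 - 191)*S = (-253 - 191)*(-493) = -444*(-493) = 218892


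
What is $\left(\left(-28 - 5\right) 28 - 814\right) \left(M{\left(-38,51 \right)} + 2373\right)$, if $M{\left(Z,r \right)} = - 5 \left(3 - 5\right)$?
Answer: $-4141654$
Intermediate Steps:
$M{\left(Z,r \right)} = 10$ ($M{\left(Z,r \right)} = \left(-5\right) \left(-2\right) = 10$)
$\left(\left(-28 - 5\right) 28 - 814\right) \left(M{\left(-38,51 \right)} + 2373\right) = \left(\left(-28 - 5\right) 28 - 814\right) \left(10 + 2373\right) = \left(\left(-33\right) 28 - 814\right) 2383 = \left(-924 - 814\right) 2383 = \left(-1738\right) 2383 = -4141654$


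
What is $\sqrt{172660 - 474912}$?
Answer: $2 i \sqrt{75563} \approx 549.77 i$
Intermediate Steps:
$\sqrt{172660 - 474912} = \sqrt{-302252} = 2 i \sqrt{75563}$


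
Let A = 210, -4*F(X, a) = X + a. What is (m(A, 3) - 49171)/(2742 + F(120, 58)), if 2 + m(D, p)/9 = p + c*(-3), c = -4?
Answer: -98108/5395 ≈ -18.185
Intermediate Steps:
F(X, a) = -X/4 - a/4 (F(X, a) = -(X + a)/4 = -X/4 - a/4)
m(D, p) = 90 + 9*p (m(D, p) = -18 + 9*(p - 4*(-3)) = -18 + 9*(p + 12) = -18 + 9*(12 + p) = -18 + (108 + 9*p) = 90 + 9*p)
(m(A, 3) - 49171)/(2742 + F(120, 58)) = ((90 + 9*3) - 49171)/(2742 + (-1/4*120 - 1/4*58)) = ((90 + 27) - 49171)/(2742 + (-30 - 29/2)) = (117 - 49171)/(2742 - 89/2) = -49054/5395/2 = -49054*2/5395 = -98108/5395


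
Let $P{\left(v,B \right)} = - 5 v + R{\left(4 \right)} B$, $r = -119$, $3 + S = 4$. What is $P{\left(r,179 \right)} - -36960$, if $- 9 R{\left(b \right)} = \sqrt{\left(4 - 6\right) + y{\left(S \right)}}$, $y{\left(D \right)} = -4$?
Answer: $37555 - \frac{179 i \sqrt{6}}{9} \approx 37555.0 - 48.718 i$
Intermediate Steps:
$S = 1$ ($S = -3 + 4 = 1$)
$R{\left(b \right)} = - \frac{i \sqrt{6}}{9}$ ($R{\left(b \right)} = - \frac{\sqrt{\left(4 - 6\right) - 4}}{9} = - \frac{\sqrt{-2 - 4}}{9} = - \frac{\sqrt{-6}}{9} = - \frac{i \sqrt{6}}{9}$)
$P{\left(v,B \right)} = - 5 v - \frac{i B \sqrt{6}}{9}$ ($P{\left(v,B \right)} = - 5 v + - \frac{i \sqrt{6}}{9} B = - 5 v - \frac{i B \sqrt{6}}{9}$)
$P{\left(r,179 \right)} - -36960 = \left(\left(-5\right) \left(-119\right) - \frac{1}{9} i 179 \sqrt{6}\right) - -36960 = \left(595 - \frac{179 i \sqrt{6}}{9}\right) + 36960 = 37555 - \frac{179 i \sqrt{6}}{9}$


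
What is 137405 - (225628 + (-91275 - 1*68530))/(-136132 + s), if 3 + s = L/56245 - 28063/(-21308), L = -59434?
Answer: 1067530628980382765/7769199610397 ≈ 1.3741e+5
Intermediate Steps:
s = -469060231/171209780 (s = -3 + (-59434/56245 - 28063/(-21308)) = -3 + (-59434*1/56245 - 28063*(-1/21308)) = -3 + (-59434/56245 + 4009/3044) = -3 + 44569109/171209780 = -469060231/171209780 ≈ -2.7397)
137405 - (225628 + (-91275 - 1*68530))/(-136132 + s) = 137405 - (225628 + (-91275 - 1*68530))/(-136132 - 469060231/171209780) = 137405 - (225628 + (-91275 - 68530))/(-23307598831191/171209780) = 137405 - (225628 - 159805)*(-171209780)/23307598831191 = 137405 - 65823*(-171209780)/23307598831191 = 137405 - 1*(-3756513782980/7769199610397) = 137405 + 3756513782980/7769199610397 = 1067530628980382765/7769199610397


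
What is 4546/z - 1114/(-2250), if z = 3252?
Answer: 1154269/609750 ≈ 1.8930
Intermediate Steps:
4546/z - 1114/(-2250) = 4546/3252 - 1114/(-2250) = 4546*(1/3252) - 1114*(-1/2250) = 2273/1626 + 557/1125 = 1154269/609750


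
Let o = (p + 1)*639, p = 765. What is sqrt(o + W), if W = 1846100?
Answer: sqrt(2335574) ≈ 1528.3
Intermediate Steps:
o = 489474 (o = (765 + 1)*639 = 766*639 = 489474)
sqrt(o + W) = sqrt(489474 + 1846100) = sqrt(2335574)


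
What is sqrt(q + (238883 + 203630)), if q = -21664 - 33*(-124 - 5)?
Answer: 3*sqrt(47234) ≈ 652.00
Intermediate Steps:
q = -17407 (q = -21664 - 33*(-129) = -21664 + 4257 = -17407)
sqrt(q + (238883 + 203630)) = sqrt(-17407 + (238883 + 203630)) = sqrt(-17407 + 442513) = sqrt(425106) = 3*sqrt(47234)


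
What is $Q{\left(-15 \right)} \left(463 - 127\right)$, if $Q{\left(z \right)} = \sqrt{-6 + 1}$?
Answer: $336 i \sqrt{5} \approx 751.32 i$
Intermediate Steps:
$Q{\left(z \right)} = i \sqrt{5}$ ($Q{\left(z \right)} = \sqrt{-5} = i \sqrt{5}$)
$Q{\left(-15 \right)} \left(463 - 127\right) = i \sqrt{5} \left(463 - 127\right) = i \sqrt{5} \cdot 336 = 336 i \sqrt{5}$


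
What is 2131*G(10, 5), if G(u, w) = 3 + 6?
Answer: 19179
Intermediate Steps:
G(u, w) = 9
2131*G(10, 5) = 2131*9 = 19179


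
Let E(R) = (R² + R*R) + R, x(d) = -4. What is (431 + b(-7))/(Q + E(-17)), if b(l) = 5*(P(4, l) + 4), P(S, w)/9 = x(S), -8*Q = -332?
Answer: 542/1205 ≈ 0.44979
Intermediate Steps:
Q = 83/2 (Q = -⅛*(-332) = 83/2 ≈ 41.500)
P(S, w) = -36 (P(S, w) = 9*(-4) = -36)
b(l) = -160 (b(l) = 5*(-36 + 4) = 5*(-32) = -160)
E(R) = R + 2*R² (E(R) = (R² + R²) + R = 2*R² + R = R + 2*R²)
(431 + b(-7))/(Q + E(-17)) = (431 - 160)/(83/2 - 17*(1 + 2*(-17))) = 271/(83/2 - 17*(1 - 34)) = 271/(83/2 - 17*(-33)) = 271/(83/2 + 561) = 271/(1205/2) = 271*(2/1205) = 542/1205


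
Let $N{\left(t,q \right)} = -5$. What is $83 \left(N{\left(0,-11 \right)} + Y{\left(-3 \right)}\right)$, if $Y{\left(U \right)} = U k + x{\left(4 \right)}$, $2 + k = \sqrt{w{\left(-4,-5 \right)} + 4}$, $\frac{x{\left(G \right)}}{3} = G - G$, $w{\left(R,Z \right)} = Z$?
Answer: $83 - 249 i \approx 83.0 - 249.0 i$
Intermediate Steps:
$x{\left(G \right)} = 0$ ($x{\left(G \right)} = 3 \left(G - G\right) = 3 \cdot 0 = 0$)
$k = -2 + i$ ($k = -2 + \sqrt{-5 + 4} = -2 + \sqrt{-1} = -2 + i \approx -2.0 + 1.0 i$)
$Y{\left(U \right)} = U \left(-2 + i\right)$ ($Y{\left(U \right)} = U \left(-2 + i\right) + 0 = U \left(-2 + i\right)$)
$83 \left(N{\left(0,-11 \right)} + Y{\left(-3 \right)}\right) = 83 \left(-5 - 3 \left(-2 + i\right)\right) = 83 \left(-5 + \left(6 - 3 i\right)\right) = 83 \left(1 - 3 i\right) = 83 - 249 i$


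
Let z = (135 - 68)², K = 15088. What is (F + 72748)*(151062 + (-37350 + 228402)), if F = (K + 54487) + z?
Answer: 50226440568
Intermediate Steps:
z = 4489 (z = 67² = 4489)
F = 74064 (F = (15088 + 54487) + 4489 = 69575 + 4489 = 74064)
(F + 72748)*(151062 + (-37350 + 228402)) = (74064 + 72748)*(151062 + (-37350 + 228402)) = 146812*(151062 + 191052) = 146812*342114 = 50226440568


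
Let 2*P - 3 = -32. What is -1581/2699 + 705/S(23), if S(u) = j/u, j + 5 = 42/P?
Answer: -1269526314/618071 ≈ -2054.0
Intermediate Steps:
P = -29/2 (P = 3/2 + (½)*(-32) = 3/2 - 16 = -29/2 ≈ -14.500)
j = -229/29 (j = -5 + 42/(-29/2) = -5 + 42*(-2/29) = -5 - 84/29 = -229/29 ≈ -7.8966)
S(u) = -229/(29*u)
-1581/2699 + 705/S(23) = -1581/2699 + 705/((-229/29/23)) = -1581*1/2699 + 705/((-229/29*1/23)) = -1581/2699 + 705/(-229/667) = -1581/2699 + 705*(-667/229) = -1581/2699 - 470235/229 = -1269526314/618071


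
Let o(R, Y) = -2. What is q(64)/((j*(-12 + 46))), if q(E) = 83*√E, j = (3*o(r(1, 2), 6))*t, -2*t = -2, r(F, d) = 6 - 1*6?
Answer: -166/51 ≈ -3.2549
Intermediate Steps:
r(F, d) = 0 (r(F, d) = 6 - 6 = 0)
t = 1 (t = -½*(-2) = 1)
j = -6 (j = (3*(-2))*1 = -6*1 = -6)
q(64)/((j*(-12 + 46))) = (83*√64)/((-6*(-12 + 46))) = (83*8)/((-6*34)) = 664/(-204) = 664*(-1/204) = -166/51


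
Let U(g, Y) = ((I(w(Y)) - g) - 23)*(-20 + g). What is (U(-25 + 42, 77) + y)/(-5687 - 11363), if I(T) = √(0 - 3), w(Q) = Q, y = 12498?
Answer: -6309/8525 + 3*I*√3/17050 ≈ -0.74006 + 0.00030476*I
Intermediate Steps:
I(T) = I*√3 (I(T) = √(-3) = I*√3)
U(g, Y) = (-20 + g)*(-23 - g + I*√3) (U(g, Y) = ((I*√3 - g) - 23)*(-20 + g) = ((-g + I*√3) - 23)*(-20 + g) = (-23 - g + I*√3)*(-20 + g) = (-20 + g)*(-23 - g + I*√3))
(U(-25 + 42, 77) + y)/(-5687 - 11363) = ((460 - (-25 + 42)² - 3*(-25 + 42) - 20*I*√3 + I*(-25 + 42)*√3) + 12498)/(-5687 - 11363) = ((460 - 1*17² - 3*17 - 20*I*√3 + I*17*√3) + 12498)/(-17050) = ((460 - 1*289 - 51 - 20*I*√3 + 17*I*√3) + 12498)*(-1/17050) = ((460 - 289 - 51 - 20*I*√3 + 17*I*√3) + 12498)*(-1/17050) = ((120 - 3*I*√3) + 12498)*(-1/17050) = (12618 - 3*I*√3)*(-1/17050) = -6309/8525 + 3*I*√3/17050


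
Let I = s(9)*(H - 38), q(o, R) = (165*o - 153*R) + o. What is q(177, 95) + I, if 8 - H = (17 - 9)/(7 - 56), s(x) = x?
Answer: 714345/49 ≈ 14578.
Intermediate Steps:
H = 400/49 (H = 8 - (17 - 9)/(7 - 56) = 8 - 8/(-49) = 8 - 8*(-1)/49 = 8 - 1*(-8/49) = 8 + 8/49 = 400/49 ≈ 8.1633)
q(o, R) = -153*R + 166*o (q(o, R) = (-153*R + 165*o) + o = -153*R + 166*o)
I = -13158/49 (I = 9*(400/49 - 38) = 9*(-1462/49) = -13158/49 ≈ -268.53)
q(177, 95) + I = (-153*95 + 166*177) - 13158/49 = (-14535 + 29382) - 13158/49 = 14847 - 13158/49 = 714345/49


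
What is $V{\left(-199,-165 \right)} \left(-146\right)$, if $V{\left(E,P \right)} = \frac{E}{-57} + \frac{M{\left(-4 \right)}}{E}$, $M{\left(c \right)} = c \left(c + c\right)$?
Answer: $- \frac{5515442}{11343} \approx -486.24$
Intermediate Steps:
$M{\left(c \right)} = 2 c^{2}$ ($M{\left(c \right)} = c 2 c = 2 c^{2}$)
$V{\left(E,P \right)} = \frac{32}{E} - \frac{E}{57}$ ($V{\left(E,P \right)} = \frac{E}{-57} + \frac{2 \left(-4\right)^{2}}{E} = E \left(- \frac{1}{57}\right) + \frac{2 \cdot 16}{E} = - \frac{E}{57} + \frac{32}{E} = \frac{32}{E} - \frac{E}{57}$)
$V{\left(-199,-165 \right)} \left(-146\right) = \left(\frac{32}{-199} - - \frac{199}{57}\right) \left(-146\right) = \left(32 \left(- \frac{1}{199}\right) + \frac{199}{57}\right) \left(-146\right) = \left(- \frac{32}{199} + \frac{199}{57}\right) \left(-146\right) = \frac{37777}{11343} \left(-146\right) = - \frac{5515442}{11343}$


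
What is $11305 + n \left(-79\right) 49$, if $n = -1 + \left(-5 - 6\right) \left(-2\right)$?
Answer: $-69986$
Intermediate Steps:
$n = 21$ ($n = -1 + \left(-5 - 6\right) \left(-2\right) = -1 - -22 = -1 + 22 = 21$)
$11305 + n \left(-79\right) 49 = 11305 + 21 \left(-79\right) 49 = 11305 - 81291 = -69986$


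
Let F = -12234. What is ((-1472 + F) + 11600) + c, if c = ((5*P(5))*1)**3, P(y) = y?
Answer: 13519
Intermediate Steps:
c = 15625 (c = ((5*5)*1)**3 = (25*1)**3 = 25**3 = 15625)
((-1472 + F) + 11600) + c = ((-1472 - 12234) + 11600) + 15625 = (-13706 + 11600) + 15625 = -2106 + 15625 = 13519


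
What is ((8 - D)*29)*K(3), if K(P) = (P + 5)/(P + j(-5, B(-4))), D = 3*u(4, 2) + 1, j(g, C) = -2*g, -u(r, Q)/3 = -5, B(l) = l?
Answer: -8816/13 ≈ -678.15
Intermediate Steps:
u(r, Q) = 15 (u(r, Q) = -3*(-5) = 15)
D = 46 (D = 3*15 + 1 = 45 + 1 = 46)
K(P) = (5 + P)/(10 + P) (K(P) = (P + 5)/(P - 2*(-5)) = (5 + P)/(P + 10) = (5 + P)/(10 + P))
((8 - D)*29)*K(3) = ((8 - 1*46)*29)*((5 + 3)/(10 + 3)) = ((8 - 46)*29)*(8/13) = (-38*29)*((1/13)*8) = -1102*8/13 = -8816/13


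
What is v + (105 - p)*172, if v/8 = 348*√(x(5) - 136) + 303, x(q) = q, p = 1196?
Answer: -185228 + 2784*I*√131 ≈ -1.8523e+5 + 31864.0*I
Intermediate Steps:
v = 2424 + 2784*I*√131 (v = 8*(348*√(5 - 136) + 303) = 8*(348*√(-131) + 303) = 8*(348*(I*√131) + 303) = 8*(348*I*√131 + 303) = 8*(303 + 348*I*√131) = 2424 + 2784*I*√131 ≈ 2424.0 + 31864.0*I)
v + (105 - p)*172 = (2424 + 2784*I*√131) + (105 - 1*1196)*172 = (2424 + 2784*I*√131) + (105 - 1196)*172 = (2424 + 2784*I*√131) - 1091*172 = (2424 + 2784*I*√131) - 187652 = -185228 + 2784*I*√131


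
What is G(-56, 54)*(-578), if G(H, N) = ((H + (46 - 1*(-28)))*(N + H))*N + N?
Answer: 1092420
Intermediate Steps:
G(H, N) = N + N*(74 + H)*(H + N) (G(H, N) = ((H + (46 + 28))*(H + N))*N + N = ((H + 74)*(H + N))*N + N = ((74 + H)*(H + N))*N + N = N*(74 + H)*(H + N) + N = N + N*(74 + H)*(H + N))
G(-56, 54)*(-578) = (54*(1 + (-56)² + 74*(-56) + 74*54 - 56*54))*(-578) = (54*(1 + 3136 - 4144 + 3996 - 3024))*(-578) = (54*(-35))*(-578) = -1890*(-578) = 1092420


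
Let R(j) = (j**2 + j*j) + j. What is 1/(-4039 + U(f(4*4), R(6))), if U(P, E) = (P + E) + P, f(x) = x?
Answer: -1/3929 ≈ -0.00025452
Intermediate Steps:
R(j) = j + 2*j**2 (R(j) = (j**2 + j**2) + j = 2*j**2 + j = j + 2*j**2)
U(P, E) = E + 2*P (U(P, E) = (E + P) + P = E + 2*P)
1/(-4039 + U(f(4*4), R(6))) = 1/(-4039 + (6*(1 + 2*6) + 2*(4*4))) = 1/(-4039 + (6*(1 + 12) + 2*16)) = 1/(-4039 + (6*13 + 32)) = 1/(-4039 + (78 + 32)) = 1/(-4039 + 110) = 1/(-3929) = -1/3929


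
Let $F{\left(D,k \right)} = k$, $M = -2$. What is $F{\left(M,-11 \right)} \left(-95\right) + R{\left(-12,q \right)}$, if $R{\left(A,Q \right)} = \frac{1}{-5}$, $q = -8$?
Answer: $\frac{5224}{5} \approx 1044.8$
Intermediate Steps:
$R{\left(A,Q \right)} = - \frac{1}{5}$
$F{\left(M,-11 \right)} \left(-95\right) + R{\left(-12,q \right)} = \left(-11\right) \left(-95\right) - \frac{1}{5} = 1045 - \frac{1}{5} = \frac{5224}{5}$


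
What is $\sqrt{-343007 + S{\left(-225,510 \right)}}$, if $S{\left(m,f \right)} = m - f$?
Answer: $i \sqrt{343742} \approx 586.29 i$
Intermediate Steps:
$\sqrt{-343007 + S{\left(-225,510 \right)}} = \sqrt{-343007 - 735} = \sqrt{-343742} = i \sqrt{343742}$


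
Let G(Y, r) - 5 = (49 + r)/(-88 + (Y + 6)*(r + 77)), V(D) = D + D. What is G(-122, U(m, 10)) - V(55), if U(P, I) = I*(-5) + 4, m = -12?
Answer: -128941/1228 ≈ -105.00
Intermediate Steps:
U(P, I) = 4 - 5*I (U(P, I) = -5*I + 4 = 4 - 5*I)
V(D) = 2*D
G(Y, r) = 5 + (49 + r)/(-88 + (6 + Y)*(77 + r)) (G(Y, r) = 5 + (49 + r)/(-88 + (Y + 6)*(r + 77)) = 5 + (49 + r)/(-88 + (6 + Y)*(77 + r)))
G(-122, U(m, 10)) - V(55) = (1919 + 31*(4 - 5*10) + 385*(-122) + 5*(-122)*(4 - 5*10))/(374 + 6*(4 - 5*10) + 77*(-122) - 122*(4 - 5*10)) - 2*55 = (1919 + 31*(4 - 50) - 46970 + 5*(-122)*(4 - 50))/(374 + 6*(4 - 50) - 9394 - 122*(4 - 50)) - 1*110 = (1919 + 31*(-46) - 46970 + 5*(-122)*(-46))/(374 + 6*(-46) - 9394 - 122*(-46)) - 110 = (1919 - 1426 - 46970 + 28060)/(374 - 276 - 9394 + 5612) - 110 = -18417/(-3684) - 110 = -1/3684*(-18417) - 110 = 6139/1228 - 110 = -128941/1228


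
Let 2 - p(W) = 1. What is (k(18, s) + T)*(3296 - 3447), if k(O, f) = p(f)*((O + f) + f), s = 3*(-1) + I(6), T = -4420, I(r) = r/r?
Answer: 665306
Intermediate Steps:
I(r) = 1
p(W) = 1 (p(W) = 2 - 1*1 = 2 - 1 = 1)
s = -2 (s = 3*(-1) + 1 = -3 + 1 = -2)
k(O, f) = O + 2*f (k(O, f) = 1*((O + f) + f) = 1*(O + 2*f) = O + 2*f)
(k(18, s) + T)*(3296 - 3447) = ((18 + 2*(-2)) - 4420)*(3296 - 3447) = ((18 - 4) - 4420)*(-151) = (14 - 4420)*(-151) = -4406*(-151) = 665306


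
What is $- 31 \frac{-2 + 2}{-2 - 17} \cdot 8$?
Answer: $0$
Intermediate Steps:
$- 31 \frac{-2 + 2}{-2 - 17} \cdot 8 = - 31 \frac{0}{-19} \cdot 8 = - 31 \cdot 0 \left(- \frac{1}{19}\right) 8 = \left(-31\right) 0 \cdot 8 = 0 \cdot 8 = 0$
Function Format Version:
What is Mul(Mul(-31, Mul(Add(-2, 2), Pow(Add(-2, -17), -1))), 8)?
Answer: 0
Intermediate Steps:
Mul(Mul(-31, Mul(Add(-2, 2), Pow(Add(-2, -17), -1))), 8) = Mul(Mul(-31, Mul(0, Pow(-19, -1))), 8) = Mul(Mul(-31, Mul(0, Rational(-1, 19))), 8) = Mul(Mul(-31, 0), 8) = Mul(0, 8) = 0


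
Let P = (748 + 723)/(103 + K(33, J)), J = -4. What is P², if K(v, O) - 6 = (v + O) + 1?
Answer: 2163841/19321 ≈ 111.99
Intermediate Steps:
K(v, O) = 7 + O + v (K(v, O) = 6 + ((v + O) + 1) = 6 + ((O + v) + 1) = 6 + (1 + O + v) = 7 + O + v)
P = 1471/139 (P = (748 + 723)/(103 + (7 - 4 + 33)) = 1471/(103 + 36) = 1471/139 ≈ 10.583)
P² = (1471/139)² = 2163841/19321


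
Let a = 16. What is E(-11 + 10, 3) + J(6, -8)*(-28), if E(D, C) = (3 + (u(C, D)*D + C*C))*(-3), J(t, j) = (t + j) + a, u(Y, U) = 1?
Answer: -425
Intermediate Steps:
J(t, j) = 16 + j + t (J(t, j) = (t + j) + 16 = (j + t) + 16 = 16 + j + t)
E(D, C) = -9 - 3*D - 3*C**2 (E(D, C) = (3 + (1*D + C*C))*(-3) = (3 + (D + C**2))*(-3) = (3 + D + C**2)*(-3) = -9 - 3*D - 3*C**2)
E(-11 + 10, 3) + J(6, -8)*(-28) = (-9 - 3*(-11 + 10) - 3*3**2) + (16 - 8 + 6)*(-28) = (-9 - 3*(-1) - 3*9) + 14*(-28) = (-9 + 3 - 27) - 392 = -33 - 392 = -425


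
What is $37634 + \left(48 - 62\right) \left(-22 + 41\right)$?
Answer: $37368$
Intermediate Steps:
$37634 + \left(48 - 62\right) \left(-22 + 41\right) = 37634 - 266 = 37368$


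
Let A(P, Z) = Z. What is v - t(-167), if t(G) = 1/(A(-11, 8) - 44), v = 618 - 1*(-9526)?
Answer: 365185/36 ≈ 10144.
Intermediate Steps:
v = 10144 (v = 618 + 9526 = 10144)
t(G) = -1/36 (t(G) = 1/(8 - 44) = 1/(-36) = -1/36)
v - t(-167) = 10144 - 1*(-1/36) = 10144 + 1/36 = 365185/36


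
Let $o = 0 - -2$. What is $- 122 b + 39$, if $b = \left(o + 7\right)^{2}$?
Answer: $-9843$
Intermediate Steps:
$o = 2$ ($o = 0 + 2 = 2$)
$b = 81$ ($b = \left(2 + 7\right)^{2} = 9^{2} = 81$)
$- 122 b + 39 = \left(-122\right) 81 + 39 = -9882 + 39 = -9843$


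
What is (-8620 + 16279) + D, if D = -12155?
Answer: -4496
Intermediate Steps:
(-8620 + 16279) + D = (-8620 + 16279) - 12155 = 7659 - 12155 = -4496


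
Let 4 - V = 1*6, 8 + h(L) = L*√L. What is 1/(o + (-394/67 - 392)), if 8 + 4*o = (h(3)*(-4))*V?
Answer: -17286/7184423 - 4489*√3/129319614 ≈ -0.0024662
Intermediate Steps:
h(L) = -8 + L^(3/2) (h(L) = -8 + L*√L = -8 + L^(3/2))
V = -2 (V = 4 - 6 = -2)
o = -18 + 6*√3 (o = -2 + (((-8 + 3^(3/2))*(-4))*(-2))/4 = -2 + (((-8 + 3*√3)*(-4))*(-2))/4 = -2 + ((32 - 12*√3)*(-2))/4 = -2 + (-64 + 24*√3)/4 = -2 + (-16 + 6*√3) = -18 + 6*√3 ≈ -7.6077)
1/(o + (-394/67 - 392)) = 1/((-18 + 6*√3) + (-394/67 - 392)) = 1/((-18 + 6*√3) - 26658/67) = 1/(-27864/67 + 6*√3)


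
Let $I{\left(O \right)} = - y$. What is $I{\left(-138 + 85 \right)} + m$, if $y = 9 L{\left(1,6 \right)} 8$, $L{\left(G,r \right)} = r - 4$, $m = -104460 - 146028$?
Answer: $-250632$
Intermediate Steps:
$m = -250488$ ($m = -104460 - 146028 = -250488$)
$L{\left(G,r \right)} = -4 + r$ ($L{\left(G,r \right)} = r - 4 = -4 + r$)
$y = 144$ ($y = 9 \left(-4 + 6\right) 8 = 9 \cdot 2 \cdot 8 = 18 \cdot 8 = 144$)
$I{\left(O \right)} = -144$ ($I{\left(O \right)} = \left(-1\right) 144 = -144$)
$I{\left(-138 + 85 \right)} + m = -144 - 250488 = -250632$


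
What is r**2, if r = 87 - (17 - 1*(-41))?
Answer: 841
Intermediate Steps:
r = 29 (r = 87 - (17 + 41) = 87 - 1*58 = 87 - 58 = 29)
r**2 = 29**2 = 841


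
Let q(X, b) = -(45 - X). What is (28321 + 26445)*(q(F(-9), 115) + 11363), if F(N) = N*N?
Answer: 624277634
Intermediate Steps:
F(N) = N²
q(X, b) = -45 + X
(28321 + 26445)*(q(F(-9), 115) + 11363) = (28321 + 26445)*((-45 + (-9)²) + 11363) = 54766*((-45 + 81) + 11363) = 54766*(36 + 11363) = 54766*11399 = 624277634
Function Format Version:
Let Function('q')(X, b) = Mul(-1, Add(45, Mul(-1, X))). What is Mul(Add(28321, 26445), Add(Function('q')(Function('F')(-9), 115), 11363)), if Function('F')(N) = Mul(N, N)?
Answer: 624277634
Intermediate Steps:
Function('F')(N) = Pow(N, 2)
Function('q')(X, b) = Add(-45, X)
Mul(Add(28321, 26445), Add(Function('q')(Function('F')(-9), 115), 11363)) = Mul(Add(28321, 26445), Add(Add(-45, Pow(-9, 2)), 11363)) = Mul(54766, Add(Add(-45, 81), 11363)) = Mul(54766, Add(36, 11363)) = Mul(54766, 11399) = 624277634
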